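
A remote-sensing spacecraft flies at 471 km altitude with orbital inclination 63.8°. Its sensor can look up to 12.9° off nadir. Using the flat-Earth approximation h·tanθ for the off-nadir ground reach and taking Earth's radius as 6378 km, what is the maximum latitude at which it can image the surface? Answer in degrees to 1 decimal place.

For a prograde orbit the ground track reaches latitude ±i = ±63.8°.
Sensor half-swath on the ground ≈ 471·tan(12.9°) = 108 km = 0.97° of latitude.
Maximum observable latitude ≈ 63.8 + 0.97 = 64.8°.

64.8°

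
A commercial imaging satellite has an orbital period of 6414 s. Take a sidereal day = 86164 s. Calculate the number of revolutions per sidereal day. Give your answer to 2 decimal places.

13.43

Orbits per sidereal day = 86164 / 6414.0 = 13.434.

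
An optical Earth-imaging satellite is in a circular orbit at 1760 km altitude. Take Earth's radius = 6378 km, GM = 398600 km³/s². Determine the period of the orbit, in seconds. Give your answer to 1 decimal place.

Semi-major axis a = 6378 + 1760 = 8138 km. Period T = 2π√(a³/μ) = 2π√(8138³/398600) = 7306.1 s = 121.77 min.

7306.1 seconds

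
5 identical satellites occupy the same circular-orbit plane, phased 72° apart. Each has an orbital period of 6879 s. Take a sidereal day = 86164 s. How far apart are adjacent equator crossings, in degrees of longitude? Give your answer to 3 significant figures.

Single-satellite node shift = (6879.0/86164) × 360° = 28.74°.
With 5 satellites evenly phased, successive equator crossings are 28.74/5 = 5.748° apart.

5.75°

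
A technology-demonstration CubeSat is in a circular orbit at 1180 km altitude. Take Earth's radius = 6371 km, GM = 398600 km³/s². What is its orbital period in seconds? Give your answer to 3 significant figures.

6530 seconds

Semi-major axis a = 6371 + 1180 = 7551 km. Period T = 2π√(a³/μ) = 2π√(7551³/398600) = 6530.1 s = 108.83 min.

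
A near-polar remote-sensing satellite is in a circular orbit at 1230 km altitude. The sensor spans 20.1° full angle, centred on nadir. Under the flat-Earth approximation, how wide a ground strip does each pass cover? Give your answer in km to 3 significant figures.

Half-angle = 20.1°/2 = 10.05°.
Swath width ≈ 2h·tan(θ/2) = 2 × 1230 × tan(10.05°) = 436.0 km.

436 km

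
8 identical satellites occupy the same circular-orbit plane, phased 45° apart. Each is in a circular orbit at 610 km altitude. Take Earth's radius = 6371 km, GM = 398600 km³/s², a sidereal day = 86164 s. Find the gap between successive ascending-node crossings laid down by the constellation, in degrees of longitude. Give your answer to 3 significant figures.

Semi-major axis a = 6371 + 610 = 6981 km. Period T = 2π√(a³/μ) = 2π√(6981³/398600) = 5804.8 s = 96.75 min.
Single-satellite node shift = (5804.8/86164) × 360° = 24.25°.
With 8 satellites evenly phased, successive equator crossings are 24.25/8 = 3.032° apart.

3.03°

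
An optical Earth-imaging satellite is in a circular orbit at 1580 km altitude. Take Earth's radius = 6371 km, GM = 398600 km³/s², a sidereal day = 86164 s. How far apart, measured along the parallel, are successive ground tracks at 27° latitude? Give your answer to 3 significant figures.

2920 km

Semi-major axis a = 6371 + 1580 = 7951 km. Period T = 2π√(a³/μ) = 2π√(7951³/398600) = 7055.8 s = 117.60 min.
Node shift per orbit = (7055.8/86164) × 360° = 29.48°.
Equatorial spacing = 29.48 × 111.2 km/° = 3278 km.
At 27° latitude, spacing = 3278 × cos(27°) = 2921 km.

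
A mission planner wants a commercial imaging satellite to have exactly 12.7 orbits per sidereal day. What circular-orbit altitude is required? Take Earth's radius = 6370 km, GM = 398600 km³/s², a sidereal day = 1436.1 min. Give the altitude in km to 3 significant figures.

Required period T = 86166 / 12.7 = 6784.7 s.
From T = 2π√(a³/μ): a = (μ T²/4π²)^(1/3) = (398600 × 6784.7² / 4π²)^(1/3) = 7746 km.
Altitude h = a − R = 7746 − 6370 = 1376 km.

1380 km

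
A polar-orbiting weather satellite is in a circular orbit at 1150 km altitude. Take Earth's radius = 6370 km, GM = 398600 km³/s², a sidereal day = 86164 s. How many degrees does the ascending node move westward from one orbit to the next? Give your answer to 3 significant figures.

Semi-major axis a = 6370 + 1150 = 7520 km. Period T = 2π√(a³/μ) = 2π√(7520³/398600) = 6489.9 s = 108.16 min.
During one orbit Earth rotates (6489.9 / 86164) × 360° = 27.12°.

27.1°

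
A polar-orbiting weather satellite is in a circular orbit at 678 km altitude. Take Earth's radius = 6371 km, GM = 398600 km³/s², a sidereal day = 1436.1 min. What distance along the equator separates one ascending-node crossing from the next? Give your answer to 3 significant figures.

Semi-major axis a = 6371 + 678 = 7049 km. Period T = 2π√(a³/μ) = 2π√(7049³/398600) = 5889.8 s = 98.16 min.
During one orbit Earth rotates (5889.8 / 86166) × 360° = 24.61°.
At the equator that is 24.61° × (2π·6371/360) km/° = 24.61 × 111.2 = 2736 km.

2740 km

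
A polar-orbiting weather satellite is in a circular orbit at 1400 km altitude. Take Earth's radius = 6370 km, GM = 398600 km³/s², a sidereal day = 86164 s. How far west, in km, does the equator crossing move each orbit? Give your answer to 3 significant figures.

Semi-major axis a = 6370 + 1400 = 7770 km. Period T = 2π√(a³/μ) = 2π√(7770³/398600) = 6816.2 s = 113.60 min.
During one orbit Earth rotates (6816.2 / 86164) × 360° = 28.48°.
At the equator that is 28.48° × (2π·6370/360) km/° = 28.48 × 111.2 = 3166 km.

3170 km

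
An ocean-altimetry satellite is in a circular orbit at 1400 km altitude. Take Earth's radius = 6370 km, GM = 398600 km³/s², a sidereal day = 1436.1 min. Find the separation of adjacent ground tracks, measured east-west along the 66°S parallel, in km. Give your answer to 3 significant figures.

Semi-major axis a = 6370 + 1400 = 7770 km. Period T = 2π√(a³/μ) = 2π√(7770³/398600) = 6816.2 s = 113.60 min.
Node shift per orbit = (6816.2/86166) × 360° = 28.48°.
Equatorial spacing = 28.48 × 111.2 km/° = 3166 km.
At 66° latitude, spacing = 3166 × cos(66°) = 1288 km.

1290 km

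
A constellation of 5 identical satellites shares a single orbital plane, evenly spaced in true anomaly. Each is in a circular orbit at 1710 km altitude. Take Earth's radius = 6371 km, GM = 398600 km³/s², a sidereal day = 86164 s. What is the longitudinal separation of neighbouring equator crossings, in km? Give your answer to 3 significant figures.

672 km

Semi-major axis a = 6371 + 1710 = 8081 km. Period T = 2π√(a³/μ) = 2π√(8081³/398600) = 7229.5 s = 120.49 min.
Single-satellite node shift = (7229.5/86164) × 360° = 30.21°.
With 5 satellites evenly phased, successive equator crossings are 30.21/5 = 6.041° apart.
That is 6.041 × 111.2 = 672 km at the equator.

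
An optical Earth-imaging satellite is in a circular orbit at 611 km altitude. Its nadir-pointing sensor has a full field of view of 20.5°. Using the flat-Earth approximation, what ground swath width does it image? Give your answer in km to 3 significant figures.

221 km

Half-angle = 20.5°/2 = 10.25°.
Swath width ≈ 2h·tan(θ/2) = 2 × 611 × tan(10.25°) = 221.0 km.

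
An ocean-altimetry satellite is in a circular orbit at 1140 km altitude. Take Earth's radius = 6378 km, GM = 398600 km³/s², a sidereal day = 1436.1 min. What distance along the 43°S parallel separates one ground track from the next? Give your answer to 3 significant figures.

Semi-major axis a = 6378 + 1140 = 7518 km. Period T = 2π√(a³/μ) = 2π√(7518³/398600) = 6487.3 s = 108.12 min.
Node shift per orbit = (6487.3/86166) × 360° = 27.10°.
Equatorial spacing = 27.10 × 111.3 km/° = 3017 km.
At 43° latitude, spacing = 3017 × cos(43°) = 2207 km.

2210 km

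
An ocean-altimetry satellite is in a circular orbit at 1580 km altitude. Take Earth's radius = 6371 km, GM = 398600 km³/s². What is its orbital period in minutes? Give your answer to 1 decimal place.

Semi-major axis a = 6371 + 1580 = 7951 km. Period T = 2π√(a³/μ) = 2π√(7951³/398600) = 7055.8 s = 117.60 min.

117.6 min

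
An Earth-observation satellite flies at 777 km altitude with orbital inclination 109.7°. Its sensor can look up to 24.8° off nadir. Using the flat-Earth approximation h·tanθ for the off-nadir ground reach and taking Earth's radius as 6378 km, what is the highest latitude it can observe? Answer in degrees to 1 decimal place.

73.5°

Retrograde orbit: the ground track reaches ±(180° − i) = ±(180 − 109.7) = ±70.3°.
Sensor half-swath on the ground ≈ 777·tan(24.8°) = 359 km = 3.23° of latitude.
Maximum observable latitude ≈ 70.3 + 3.23 = 73.5°.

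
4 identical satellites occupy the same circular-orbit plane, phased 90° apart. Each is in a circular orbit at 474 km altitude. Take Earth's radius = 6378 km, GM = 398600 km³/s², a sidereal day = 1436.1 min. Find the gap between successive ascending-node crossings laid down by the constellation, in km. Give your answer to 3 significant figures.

656 km

Semi-major axis a = 6378 + 474 = 6852 km. Period T = 2π√(a³/μ) = 2π√(6852³/398600) = 5644.7 s = 94.08 min.
Single-satellite node shift = (5644.7/86166) × 360° = 23.58°.
With 4 satellites evenly phased, successive equator crossings are 23.58/4 = 5.896° apart.
That is 5.896 × 111.3 = 656 km at the equator.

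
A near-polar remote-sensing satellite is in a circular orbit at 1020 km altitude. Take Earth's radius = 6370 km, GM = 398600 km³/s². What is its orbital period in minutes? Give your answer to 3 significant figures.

105 min

Semi-major axis a = 6370 + 1020 = 7390 km. Period T = 2π√(a³/μ) = 2π√(7390³/398600) = 6322.3 s = 105.37 min.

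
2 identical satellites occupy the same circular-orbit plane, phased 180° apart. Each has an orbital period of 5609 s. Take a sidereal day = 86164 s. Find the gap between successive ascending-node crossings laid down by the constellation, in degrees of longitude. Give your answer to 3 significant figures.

11.7°

Single-satellite node shift = (5609.0/86164) × 360° = 23.43°.
With 2 satellites evenly phased, successive equator crossings are 23.43/2 = 11.717° apart.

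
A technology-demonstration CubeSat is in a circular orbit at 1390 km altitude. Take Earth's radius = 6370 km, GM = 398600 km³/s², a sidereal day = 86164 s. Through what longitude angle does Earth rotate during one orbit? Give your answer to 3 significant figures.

28.4°

Semi-major axis a = 6370 + 1390 = 7760 km. Period T = 2π√(a³/μ) = 2π√(7760³/398600) = 6803.1 s = 113.38 min.
During one orbit Earth rotates (6803.1 / 86164) × 360° = 28.42°.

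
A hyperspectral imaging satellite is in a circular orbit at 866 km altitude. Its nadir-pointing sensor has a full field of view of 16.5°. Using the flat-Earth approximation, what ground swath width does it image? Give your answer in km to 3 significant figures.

251 km

Half-angle = 16.5°/2 = 8.25°.
Swath width ≈ 2h·tan(θ/2) = 2 × 866 × tan(8.25°) = 251.1 km.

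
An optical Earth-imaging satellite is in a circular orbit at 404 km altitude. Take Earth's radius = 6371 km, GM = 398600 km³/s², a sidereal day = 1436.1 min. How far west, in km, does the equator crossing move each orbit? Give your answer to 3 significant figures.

2580 km

Semi-major axis a = 6371 + 404 = 6775 km. Period T = 2π√(a³/μ) = 2π√(6775³/398600) = 5549.8 s = 92.50 min.
During one orbit Earth rotates (5549.8 / 86166) × 360° = 23.19°.
At the equator that is 23.19° × (2π·6371/360) km/° = 23.19 × 111.2 = 2578 km.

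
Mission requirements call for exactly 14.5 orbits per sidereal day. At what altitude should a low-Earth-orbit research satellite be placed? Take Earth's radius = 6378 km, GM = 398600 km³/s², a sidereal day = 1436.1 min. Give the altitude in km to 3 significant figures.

713 km

Required period T = 86166 / 14.5 = 5942.5 s.
From T = 2π√(a³/μ): a = (μ T²/4π²)^(1/3) = (398600 × 5942.5² / 4π²)^(1/3) = 7091 km.
Altitude h = a − R = 7091 − 6378 = 713 km.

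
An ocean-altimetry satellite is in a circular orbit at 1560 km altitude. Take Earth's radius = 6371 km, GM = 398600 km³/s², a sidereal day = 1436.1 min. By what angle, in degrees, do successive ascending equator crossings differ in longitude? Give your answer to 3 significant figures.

29.4°

Semi-major axis a = 6371 + 1560 = 7931 km. Period T = 2π√(a³/μ) = 2π√(7931³/398600) = 7029.2 s = 117.15 min.
During one orbit Earth rotates (7029.2 / 86166) × 360° = 29.37°.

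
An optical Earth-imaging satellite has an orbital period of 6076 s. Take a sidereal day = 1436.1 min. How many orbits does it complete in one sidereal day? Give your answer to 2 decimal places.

14.18

Orbits per sidereal day = 86166 / 6076.0 = 14.181.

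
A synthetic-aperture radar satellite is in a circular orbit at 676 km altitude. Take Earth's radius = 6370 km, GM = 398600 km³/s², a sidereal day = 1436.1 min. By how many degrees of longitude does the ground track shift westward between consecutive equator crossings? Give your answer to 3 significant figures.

Semi-major axis a = 6370 + 676 = 7046 km. Period T = 2π√(a³/μ) = 2π√(7046³/398600) = 5886.1 s = 98.10 min.
During one orbit Earth rotates (5886.1 / 86166) × 360° = 24.59°.

24.6°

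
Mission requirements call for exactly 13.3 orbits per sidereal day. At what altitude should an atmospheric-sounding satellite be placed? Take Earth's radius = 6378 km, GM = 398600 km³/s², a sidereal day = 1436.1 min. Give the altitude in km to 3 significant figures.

Required period T = 86166 / 13.3 = 6478.6 s.
From T = 2π√(a³/μ): a = (μ T²/4π²)^(1/3) = (398600 × 6478.6² / 4π²)^(1/3) = 7511 km.
Altitude h = a − R = 7511 − 6378 = 1133 km.

1130 km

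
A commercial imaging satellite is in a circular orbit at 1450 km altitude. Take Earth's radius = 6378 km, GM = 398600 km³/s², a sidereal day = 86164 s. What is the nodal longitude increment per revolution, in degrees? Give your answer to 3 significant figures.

Semi-major axis a = 6378 + 1450 = 7828 km. Period T = 2π√(a³/μ) = 2π√(7828³/398600) = 6892.7 s = 114.88 min.
During one orbit Earth rotates (6892.7 / 86164) × 360° = 28.80°.

28.8°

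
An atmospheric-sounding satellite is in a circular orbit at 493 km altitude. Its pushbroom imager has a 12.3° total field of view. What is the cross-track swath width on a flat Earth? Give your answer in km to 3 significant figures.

106 km

Half-angle = 12.3°/2 = 6.15°.
Swath width ≈ 2h·tan(θ/2) = 2 × 493 × tan(6.15°) = 106.2 km.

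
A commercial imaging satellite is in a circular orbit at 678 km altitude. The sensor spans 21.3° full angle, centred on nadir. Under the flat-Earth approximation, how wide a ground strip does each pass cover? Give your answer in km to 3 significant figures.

255 km

Half-angle = 21.3°/2 = 10.65°.
Swath width ≈ 2h·tan(θ/2) = 2 × 678 × tan(10.65°) = 255.0 km.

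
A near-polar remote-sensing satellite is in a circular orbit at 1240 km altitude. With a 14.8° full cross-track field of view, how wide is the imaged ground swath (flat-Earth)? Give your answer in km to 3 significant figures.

Half-angle = 14.8°/2 = 7.4°.
Swath width ≈ 2h·tan(θ/2) = 2 × 1240 × tan(7.4°) = 322.1 km.

322 km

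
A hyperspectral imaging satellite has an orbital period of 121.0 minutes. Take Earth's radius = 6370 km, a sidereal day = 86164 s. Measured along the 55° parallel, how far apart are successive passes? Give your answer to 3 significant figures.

1930 km

T = 121.0 min = 7260.0 s.
Node shift per orbit = (7260.0/86164) × 360° = 30.33°.
Equatorial spacing = 30.33 × 111.2 km/° = 3372 km.
At 55° latitude, spacing = 3372 × cos(55°) = 1934 km.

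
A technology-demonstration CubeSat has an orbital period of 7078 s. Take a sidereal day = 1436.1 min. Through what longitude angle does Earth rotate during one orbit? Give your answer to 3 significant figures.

29.6°

During one orbit Earth rotates (7078.0 / 86166) × 360° = 29.57°.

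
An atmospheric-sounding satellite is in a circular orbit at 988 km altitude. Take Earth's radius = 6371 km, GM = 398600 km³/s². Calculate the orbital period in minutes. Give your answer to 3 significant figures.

105 min

Semi-major axis a = 6371 + 988 = 7359 km. Period T = 2π√(a³/μ) = 2π√(7359³/398600) = 6282.6 s = 104.71 min.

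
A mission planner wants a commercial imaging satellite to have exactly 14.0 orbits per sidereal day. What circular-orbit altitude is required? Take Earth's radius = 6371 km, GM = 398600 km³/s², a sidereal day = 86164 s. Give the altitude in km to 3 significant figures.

Required period T = 86164 / 14.0 = 6154.6 s.
From T = 2π√(a³/μ): a = (μ T²/4π²)^(1/3) = (398600 × 6154.6² / 4π²)^(1/3) = 7259 km.
Altitude h = a − R = 7259 − 6371 = 888 km.

888 km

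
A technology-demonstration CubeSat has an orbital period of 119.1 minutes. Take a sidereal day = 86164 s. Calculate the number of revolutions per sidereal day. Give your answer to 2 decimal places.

12.06

T = 119.1 min = 7146.0 s.
Orbits per sidereal day = 86164 / 7146.0 = 12.058.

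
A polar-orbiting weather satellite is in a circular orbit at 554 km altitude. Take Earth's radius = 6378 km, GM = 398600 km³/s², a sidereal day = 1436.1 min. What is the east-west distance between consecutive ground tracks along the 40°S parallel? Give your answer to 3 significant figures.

2050 km

Semi-major axis a = 6378 + 554 = 6932 km. Period T = 2π√(a³/μ) = 2π√(6932³/398600) = 5743.8 s = 95.73 min.
Node shift per orbit = (5743.8/86166) × 360° = 24.00°.
Equatorial spacing = 24.00 × 111.3 km/° = 2671 km.
At 40° latitude, spacing = 2671 × cos(40°) = 2046 km.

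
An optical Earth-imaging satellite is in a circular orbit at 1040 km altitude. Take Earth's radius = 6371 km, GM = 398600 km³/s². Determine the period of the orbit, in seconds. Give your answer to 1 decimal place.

6349.3 seconds

Semi-major axis a = 6371 + 1040 = 7411 km. Period T = 2π√(a³/μ) = 2π√(7411³/398600) = 6349.3 s = 105.82 min.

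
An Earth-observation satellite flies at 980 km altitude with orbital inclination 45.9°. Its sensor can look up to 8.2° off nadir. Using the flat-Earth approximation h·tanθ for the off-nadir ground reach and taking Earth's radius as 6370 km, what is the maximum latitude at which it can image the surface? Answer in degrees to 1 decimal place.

For a prograde orbit the ground track reaches latitude ±i = ±45.9°.
Sensor half-swath on the ground ≈ 980·tan(8.2°) = 141 km = 1.27° of latitude.
Maximum observable latitude ≈ 45.9 + 1.27 = 47.2°.

47.2°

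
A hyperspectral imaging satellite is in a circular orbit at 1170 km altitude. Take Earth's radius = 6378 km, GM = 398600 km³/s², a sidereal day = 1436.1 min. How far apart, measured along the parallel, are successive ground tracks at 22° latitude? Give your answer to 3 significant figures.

2810 km

Semi-major axis a = 6378 + 1170 = 7548 km. Period T = 2π√(a³/μ) = 2π√(7548³/398600) = 6526.2 s = 108.77 min.
Node shift per orbit = (6526.2/86166) × 360° = 27.27°.
Equatorial spacing = 27.27 × 111.3 km/° = 3035 km.
At 22° latitude, spacing = 3035 × cos(22°) = 2814 km.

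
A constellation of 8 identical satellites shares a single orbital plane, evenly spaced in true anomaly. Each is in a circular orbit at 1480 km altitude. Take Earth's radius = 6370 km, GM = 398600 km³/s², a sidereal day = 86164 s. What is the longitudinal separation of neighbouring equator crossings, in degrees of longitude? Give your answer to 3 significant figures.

Semi-major axis a = 6370 + 1480 = 7850 km. Period T = 2π√(a³/μ) = 2π√(7850³/398600) = 6921.7 s = 115.36 min.
Single-satellite node shift = (6921.7/86164) × 360° = 28.92°.
With 8 satellites evenly phased, successive equator crossings are 28.92/8 = 3.615° apart.

3.61°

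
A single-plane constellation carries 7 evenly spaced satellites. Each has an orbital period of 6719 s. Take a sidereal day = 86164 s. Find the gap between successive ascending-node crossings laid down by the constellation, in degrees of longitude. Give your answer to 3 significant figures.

4.01°

Single-satellite node shift = (6719.0/86164) × 360° = 28.07°.
With 7 satellites evenly phased, successive equator crossings are 28.07/7 = 4.010° apart.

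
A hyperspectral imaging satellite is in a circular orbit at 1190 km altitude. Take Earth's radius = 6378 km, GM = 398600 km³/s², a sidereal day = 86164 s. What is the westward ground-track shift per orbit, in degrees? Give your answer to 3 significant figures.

27.4°

Semi-major axis a = 6378 + 1190 = 7568 km. Period T = 2π√(a³/μ) = 2π√(7568³/398600) = 6552.1 s = 109.20 min.
During one orbit Earth rotates (6552.1 / 86164) × 360° = 27.38°.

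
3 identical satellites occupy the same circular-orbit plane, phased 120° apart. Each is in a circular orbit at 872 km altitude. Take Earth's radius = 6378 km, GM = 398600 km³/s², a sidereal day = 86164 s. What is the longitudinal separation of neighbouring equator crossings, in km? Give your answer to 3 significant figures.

Semi-major axis a = 6378 + 872 = 7250 km. Period T = 2π√(a³/μ) = 2π√(7250³/398600) = 6143.5 s = 102.39 min.
Single-satellite node shift = (6143.5/86164) × 360° = 25.67°.
With 3 satellites evenly phased, successive equator crossings are 25.67/3 = 8.556° apart.
That is 8.556 × 111.3 = 952 km at the equator.

952 km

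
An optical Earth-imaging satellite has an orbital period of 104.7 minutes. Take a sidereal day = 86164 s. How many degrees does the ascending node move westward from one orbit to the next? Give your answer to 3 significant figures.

26.2°

T = 104.7 min = 6282.0 s.
During one orbit Earth rotates (6282.0 / 86164) × 360° = 26.25°.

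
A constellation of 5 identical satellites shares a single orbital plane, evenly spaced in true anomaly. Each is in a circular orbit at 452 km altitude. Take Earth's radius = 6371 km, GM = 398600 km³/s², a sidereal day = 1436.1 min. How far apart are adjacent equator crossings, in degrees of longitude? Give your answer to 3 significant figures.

Semi-major axis a = 6371 + 452 = 6823 km. Period T = 2π√(a³/μ) = 2π√(6823³/398600) = 5608.9 s = 93.48 min.
Single-satellite node shift = (5608.9/86166) × 360° = 23.43°.
With 5 satellites evenly phased, successive equator crossings are 23.43/5 = 4.687° apart.

4.69°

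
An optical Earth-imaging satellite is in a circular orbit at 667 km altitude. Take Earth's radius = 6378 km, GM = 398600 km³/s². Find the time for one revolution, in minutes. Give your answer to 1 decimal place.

Semi-major axis a = 6378 + 667 = 7045 km. Period T = 2π√(a³/μ) = 2π√(7045³/398600) = 5884.8 s = 98.08 min.

98.1 min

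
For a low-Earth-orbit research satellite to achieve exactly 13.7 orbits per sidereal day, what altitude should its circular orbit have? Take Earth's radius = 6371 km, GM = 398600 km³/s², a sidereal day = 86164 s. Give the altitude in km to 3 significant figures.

993 km

Required period T = 86164 / 13.7 = 6289.3 s.
From T = 2π√(a³/μ): a = (μ T²/4π²)^(1/3) = (398600 × 6289.3² / 4π²)^(1/3) = 7364 km.
Altitude h = a − R = 7364 − 6371 = 993 km.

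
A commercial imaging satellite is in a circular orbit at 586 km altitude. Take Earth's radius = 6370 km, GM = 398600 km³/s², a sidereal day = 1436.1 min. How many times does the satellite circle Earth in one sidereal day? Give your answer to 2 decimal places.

Semi-major axis a = 6370 + 586 = 6956 km. Period T = 2π√(a³/μ) = 2π√(6956³/398600) = 5773.7 s = 96.23 min.
Orbits per sidereal day = 86166 / 5773.7 = 14.924.

14.92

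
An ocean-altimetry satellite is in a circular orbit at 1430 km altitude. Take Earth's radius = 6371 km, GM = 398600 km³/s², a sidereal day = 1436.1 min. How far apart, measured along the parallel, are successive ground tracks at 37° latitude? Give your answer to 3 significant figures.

2540 km

Semi-major axis a = 6371 + 1430 = 7801 km. Period T = 2π√(a³/μ) = 2π√(7801³/398600) = 6857.0 s = 114.28 min.
Node shift per orbit = (6857.0/86166) × 360° = 28.65°.
Equatorial spacing = 28.65 × 111.2 km/° = 3186 km.
At 37° latitude, spacing = 3186 × cos(37°) = 2544 km.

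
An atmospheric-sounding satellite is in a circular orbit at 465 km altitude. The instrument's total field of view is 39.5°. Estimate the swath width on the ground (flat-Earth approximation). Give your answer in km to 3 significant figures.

Half-angle = 39.5°/2 = 19.75°.
Swath width ≈ 2h·tan(θ/2) = 2 × 465 × tan(19.75°) = 333.9 km.

334 km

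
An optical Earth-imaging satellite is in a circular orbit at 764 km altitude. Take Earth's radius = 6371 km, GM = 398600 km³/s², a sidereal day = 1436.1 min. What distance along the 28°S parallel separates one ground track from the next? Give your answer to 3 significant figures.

2460 km

Semi-major axis a = 6371 + 764 = 7135 km. Period T = 2π√(a³/μ) = 2π√(7135³/398600) = 5997.9 s = 99.97 min.
Node shift per orbit = (5997.9/86166) × 360° = 25.06°.
Equatorial spacing = 25.06 × 111.2 km/° = 2786 km.
At 28° latitude, spacing = 2786 × cos(28°) = 2460 km.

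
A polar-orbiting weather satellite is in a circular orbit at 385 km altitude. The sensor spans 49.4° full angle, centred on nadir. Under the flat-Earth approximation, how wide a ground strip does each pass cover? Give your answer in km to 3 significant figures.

Half-angle = 49.4°/2 = 24.7°.
Swath width ≈ 2h·tan(θ/2) = 2 × 385 × tan(24.7°) = 354.2 km.

354 km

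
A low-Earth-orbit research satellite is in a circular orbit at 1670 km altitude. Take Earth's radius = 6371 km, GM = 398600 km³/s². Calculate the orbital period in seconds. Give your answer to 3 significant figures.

7180 seconds

Semi-major axis a = 6371 + 1670 = 8041 km. Period T = 2π√(a³/μ) = 2π√(8041³/398600) = 7175.9 s = 119.60 min.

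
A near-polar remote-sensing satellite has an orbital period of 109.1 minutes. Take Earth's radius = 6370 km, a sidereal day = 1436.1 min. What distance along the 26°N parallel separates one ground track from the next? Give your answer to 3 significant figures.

T = 109.1 min = 6546.0 s.
Node shift per orbit = (6546.0/86166) × 360° = 27.35°.
Equatorial spacing = 27.35 × 111.2 km/° = 3041 km.
At 26° latitude, spacing = 3041 × cos(26°) = 2733 km.

2730 km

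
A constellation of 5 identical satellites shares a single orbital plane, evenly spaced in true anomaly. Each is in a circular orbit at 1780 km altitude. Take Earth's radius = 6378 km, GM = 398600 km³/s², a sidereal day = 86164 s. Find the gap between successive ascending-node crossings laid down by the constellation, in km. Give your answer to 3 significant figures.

Semi-major axis a = 6378 + 1780 = 8158 km. Period T = 2π√(a³/μ) = 2π√(8158³/398600) = 7333.1 s = 122.22 min.
Single-satellite node shift = (7333.1/86164) × 360° = 30.64°.
With 5 satellites evenly phased, successive equator crossings are 30.64/5 = 6.128° apart.
That is 6.128 × 111.3 = 682 km at the equator.

682 km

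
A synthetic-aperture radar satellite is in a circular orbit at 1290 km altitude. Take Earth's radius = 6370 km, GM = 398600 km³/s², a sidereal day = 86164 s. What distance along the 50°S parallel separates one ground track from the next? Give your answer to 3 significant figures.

1990 km

Semi-major axis a = 6370 + 1290 = 7660 km. Period T = 2π√(a³/μ) = 2π√(7660³/398600) = 6672.0 s = 111.20 min.
Node shift per orbit = (6672.0/86164) × 360° = 27.88°.
Equatorial spacing = 27.88 × 111.2 km/° = 3099 km.
At 50° latitude, spacing = 3099 × cos(50°) = 1992 km.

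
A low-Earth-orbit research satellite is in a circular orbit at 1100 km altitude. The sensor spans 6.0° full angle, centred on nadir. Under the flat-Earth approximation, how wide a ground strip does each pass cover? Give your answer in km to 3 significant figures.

Half-angle = 6.0°/2 = 3°.
Swath width ≈ 2h·tan(θ/2) = 2 × 1100 × tan(3°) = 115.3 km.

115 km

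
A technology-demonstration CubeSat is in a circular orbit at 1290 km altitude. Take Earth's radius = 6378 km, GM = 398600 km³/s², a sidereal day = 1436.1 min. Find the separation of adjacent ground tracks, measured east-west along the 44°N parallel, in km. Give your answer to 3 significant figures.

2240 km

Semi-major axis a = 6378 + 1290 = 7668 km. Period T = 2π√(a³/μ) = 2π√(7668³/398600) = 6682.4 s = 111.37 min.
Node shift per orbit = (6682.4/86166) × 360° = 27.92°.
Equatorial spacing = 27.92 × 111.3 km/° = 3108 km.
At 44° latitude, spacing = 3108 × cos(44°) = 2236 km.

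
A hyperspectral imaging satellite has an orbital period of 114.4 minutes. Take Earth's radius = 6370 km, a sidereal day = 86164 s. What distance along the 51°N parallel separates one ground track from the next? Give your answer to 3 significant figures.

T = 114.4 min = 6864.0 s.
Node shift per orbit = (6864.0/86164) × 360° = 28.68°.
Equatorial spacing = 28.68 × 111.2 km/° = 3188 km.
At 51° latitude, spacing = 3188 × cos(51°) = 2007 km.

2010 km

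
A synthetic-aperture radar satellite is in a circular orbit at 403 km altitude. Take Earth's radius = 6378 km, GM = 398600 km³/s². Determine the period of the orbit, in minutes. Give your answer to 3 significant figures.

Semi-major axis a = 6378 + 403 = 6781 km. Period T = 2π√(a³/μ) = 2π√(6781³/398600) = 5557.1 s = 92.62 min.

92.6 min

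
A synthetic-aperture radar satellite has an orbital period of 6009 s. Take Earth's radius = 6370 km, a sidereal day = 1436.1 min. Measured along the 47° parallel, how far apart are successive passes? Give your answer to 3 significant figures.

Node shift per orbit = (6009.0/86166) × 360° = 25.11°.
Equatorial spacing = 25.11 × 111.2 km/° = 2791 km.
At 47° latitude, spacing = 2791 × cos(47°) = 1904 km.

1900 km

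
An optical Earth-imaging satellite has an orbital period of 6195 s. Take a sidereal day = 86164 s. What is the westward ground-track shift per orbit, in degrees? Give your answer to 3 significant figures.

25.9°

During one orbit Earth rotates (6195.0 / 86164) × 360° = 25.88°.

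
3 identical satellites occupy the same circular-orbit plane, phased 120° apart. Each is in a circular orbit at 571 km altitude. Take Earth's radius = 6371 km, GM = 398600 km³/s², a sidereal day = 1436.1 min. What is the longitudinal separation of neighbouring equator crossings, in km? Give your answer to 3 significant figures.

891 km

Semi-major axis a = 6371 + 571 = 6942 km. Period T = 2π√(a³/μ) = 2π√(6942³/398600) = 5756.2 s = 95.94 min.
Single-satellite node shift = (5756.2/86166) × 360° = 24.05°.
With 3 satellites evenly phased, successive equator crossings are 24.05/3 = 8.016° apart.
That is 8.016 × 111.2 = 891 km at the equator.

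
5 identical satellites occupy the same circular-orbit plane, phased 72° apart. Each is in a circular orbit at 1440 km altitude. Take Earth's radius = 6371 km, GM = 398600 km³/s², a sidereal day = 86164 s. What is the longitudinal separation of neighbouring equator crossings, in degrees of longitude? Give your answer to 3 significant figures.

5.74°

Semi-major axis a = 6371 + 1440 = 7811 km. Period T = 2π√(a³/μ) = 2π√(7811³/398600) = 6870.2 s = 114.50 min.
Single-satellite node shift = (6870.2/86164) × 360° = 28.70°.
With 5 satellites evenly phased, successive equator crossings are 28.70/5 = 5.741° apart.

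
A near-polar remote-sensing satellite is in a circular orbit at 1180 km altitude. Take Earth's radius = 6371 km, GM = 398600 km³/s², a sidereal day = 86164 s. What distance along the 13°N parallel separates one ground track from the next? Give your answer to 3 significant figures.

Semi-major axis a = 6371 + 1180 = 7551 km. Period T = 2π√(a³/μ) = 2π√(7551³/398600) = 6530.1 s = 108.83 min.
Node shift per orbit = (6530.1/86164) × 360° = 27.28°.
Equatorial spacing = 27.28 × 111.2 km/° = 3034 km.
At 13° latitude, spacing = 3034 × cos(13°) = 2956 km.

2960 km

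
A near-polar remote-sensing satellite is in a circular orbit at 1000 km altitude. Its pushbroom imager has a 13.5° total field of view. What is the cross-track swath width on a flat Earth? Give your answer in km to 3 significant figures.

237 km

Half-angle = 13.5°/2 = 6.75°.
Swath width ≈ 2h·tan(θ/2) = 2 × 1000 × tan(6.75°) = 236.7 km.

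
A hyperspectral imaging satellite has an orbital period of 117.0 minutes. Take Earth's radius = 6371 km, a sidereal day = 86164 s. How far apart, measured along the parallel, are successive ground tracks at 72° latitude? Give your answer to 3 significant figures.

1010 km

T = 117.0 min = 7020.0 s.
Node shift per orbit = (7020.0/86164) × 360° = 29.33°.
Equatorial spacing = 29.33 × 111.2 km/° = 3261 km.
At 72° latitude, spacing = 3261 × cos(72°) = 1008 km.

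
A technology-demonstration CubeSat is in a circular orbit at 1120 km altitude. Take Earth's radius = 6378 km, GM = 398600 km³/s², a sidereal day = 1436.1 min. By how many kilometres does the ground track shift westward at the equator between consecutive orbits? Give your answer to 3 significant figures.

Semi-major axis a = 6378 + 1120 = 7498 km. Period T = 2π√(a³/μ) = 2π√(7498³/398600) = 6461.4 s = 107.69 min.
During one orbit Earth rotates (6461.4 / 86166) × 360° = 27.00°.
At the equator that is 27.00° × (2π·6378/360) km/° = 27.00 × 111.3 = 3005 km.

3010 km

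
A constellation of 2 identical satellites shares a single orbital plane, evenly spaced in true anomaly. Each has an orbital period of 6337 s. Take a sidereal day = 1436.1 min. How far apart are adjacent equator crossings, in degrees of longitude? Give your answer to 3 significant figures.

Single-satellite node shift = (6337.0/86166) × 360° = 26.48°.
With 2 satellites evenly phased, successive equator crossings are 26.48/2 = 13.238° apart.

13.2°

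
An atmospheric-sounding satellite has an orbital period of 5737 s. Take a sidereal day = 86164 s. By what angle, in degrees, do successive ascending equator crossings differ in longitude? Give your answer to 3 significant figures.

24.0°

During one orbit Earth rotates (5737.0 / 86164) × 360° = 23.97°.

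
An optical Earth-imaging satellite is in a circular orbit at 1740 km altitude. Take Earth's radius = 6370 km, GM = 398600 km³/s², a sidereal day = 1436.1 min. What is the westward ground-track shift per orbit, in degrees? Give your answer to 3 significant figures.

30.4°

Semi-major axis a = 6370 + 1740 = 8110 km. Period T = 2π√(a³/μ) = 2π√(8110³/398600) = 7268.5 s = 121.14 min.
During one orbit Earth rotates (7268.5 / 86166) × 360° = 30.37°.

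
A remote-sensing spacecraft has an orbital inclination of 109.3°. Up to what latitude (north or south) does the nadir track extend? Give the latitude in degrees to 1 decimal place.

Retrograde orbit: the ground track reaches ±(180° − i) = ±(180 − 109.3) = ±70.7°.

70.7°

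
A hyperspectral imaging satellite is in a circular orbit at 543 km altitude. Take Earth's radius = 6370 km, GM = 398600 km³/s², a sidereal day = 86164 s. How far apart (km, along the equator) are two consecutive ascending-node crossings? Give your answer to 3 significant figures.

Semi-major axis a = 6370 + 543 = 6913 km. Period T = 2π√(a³/μ) = 2π√(6913³/398600) = 5720.2 s = 95.34 min.
During one orbit Earth rotates (5720.2 / 86164) × 360° = 23.90°.
At the equator that is 23.90° × (2π·6370/360) km/° = 23.90 × 111.2 = 2657 km.

2660 km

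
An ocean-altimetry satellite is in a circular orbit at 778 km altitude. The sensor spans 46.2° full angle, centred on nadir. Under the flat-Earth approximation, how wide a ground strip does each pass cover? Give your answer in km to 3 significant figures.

Half-angle = 46.2°/2 = 23.1°.
Swath width ≈ 2h·tan(θ/2) = 2 × 778 × tan(23.1°) = 663.7 km.

664 km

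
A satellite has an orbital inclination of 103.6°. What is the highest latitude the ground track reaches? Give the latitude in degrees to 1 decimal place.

Retrograde orbit: the ground track reaches ±(180° − i) = ±(180 − 103.6) = ±76.4°.

76.4°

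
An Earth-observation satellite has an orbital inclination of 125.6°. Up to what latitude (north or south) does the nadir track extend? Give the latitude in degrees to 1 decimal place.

54.4°

Retrograde orbit: the ground track reaches ±(180° − i) = ±(180 − 125.6) = ±54.4°.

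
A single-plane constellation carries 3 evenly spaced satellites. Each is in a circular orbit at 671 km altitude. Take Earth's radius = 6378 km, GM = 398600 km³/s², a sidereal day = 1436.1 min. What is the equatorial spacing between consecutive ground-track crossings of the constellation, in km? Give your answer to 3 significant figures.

913 km

Semi-major axis a = 6378 + 671 = 7049 km. Period T = 2π√(a³/μ) = 2π√(7049³/398600) = 5889.8 s = 98.16 min.
Single-satellite node shift = (5889.8/86166) × 360° = 24.61°.
With 3 satellites evenly phased, successive equator crossings are 24.61/3 = 8.203° apart.
That is 8.203 × 111.3 = 913 km at the equator.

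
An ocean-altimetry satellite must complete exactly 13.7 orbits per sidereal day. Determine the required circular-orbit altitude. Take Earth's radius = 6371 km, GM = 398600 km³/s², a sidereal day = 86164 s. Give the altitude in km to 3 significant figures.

993 km

Required period T = 86164 / 13.7 = 6289.3 s.
From T = 2π√(a³/μ): a = (μ T²/4π²)^(1/3) = (398600 × 6289.3² / 4π²)^(1/3) = 7364 km.
Altitude h = a − R = 7364 − 6371 = 993 km.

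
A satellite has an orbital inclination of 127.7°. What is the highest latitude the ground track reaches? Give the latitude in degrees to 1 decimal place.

Retrograde orbit: the ground track reaches ±(180° − i) = ±(180 − 127.7) = ±52.3°.

52.3°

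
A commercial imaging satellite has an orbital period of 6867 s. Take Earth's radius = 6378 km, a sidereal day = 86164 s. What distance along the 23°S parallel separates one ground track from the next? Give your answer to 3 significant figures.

2940 km

Node shift per orbit = (6867.0/86164) × 360° = 28.69°.
Equatorial spacing = 28.69 × 111.3 km/° = 3194 km.
At 23° latitude, spacing = 3194 × cos(23°) = 2940 km.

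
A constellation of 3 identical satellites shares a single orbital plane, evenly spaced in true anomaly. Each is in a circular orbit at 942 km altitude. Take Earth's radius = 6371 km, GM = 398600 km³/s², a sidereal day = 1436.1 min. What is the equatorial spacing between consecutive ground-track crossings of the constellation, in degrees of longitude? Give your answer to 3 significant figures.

Semi-major axis a = 6371 + 942 = 7313 km. Period T = 2π√(a³/μ) = 2π√(7313³/398600) = 6223.8 s = 103.73 min.
Single-satellite node shift = (6223.8/86166) × 360° = 26.00°.
With 3 satellites evenly phased, successive equator crossings are 26.00/3 = 8.668° apart.

8.67°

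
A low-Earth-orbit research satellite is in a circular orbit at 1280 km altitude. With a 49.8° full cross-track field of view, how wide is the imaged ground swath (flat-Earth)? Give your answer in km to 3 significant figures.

Half-angle = 49.8°/2 = 24.9°.
Swath width ≈ 2h·tan(θ/2) = 2 × 1280 × tan(24.9°) = 1188.3 km.

1190 km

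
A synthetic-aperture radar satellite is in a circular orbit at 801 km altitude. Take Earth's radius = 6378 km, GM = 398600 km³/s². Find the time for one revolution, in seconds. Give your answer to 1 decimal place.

6053.5 seconds

Semi-major axis a = 6378 + 801 = 7179 km. Period T = 2π√(a³/μ) = 2π√(7179³/398600) = 6053.5 s = 100.89 min.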